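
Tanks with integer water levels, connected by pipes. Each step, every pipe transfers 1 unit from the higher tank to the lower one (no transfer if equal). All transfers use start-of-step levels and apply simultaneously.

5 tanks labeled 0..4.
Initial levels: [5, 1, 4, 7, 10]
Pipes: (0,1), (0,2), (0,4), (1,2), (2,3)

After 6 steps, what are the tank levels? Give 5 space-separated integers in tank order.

Step 1: flows [0->1,0->2,4->0,2->1,3->2] -> levels [4 3 5 6 9]
Step 2: flows [0->1,2->0,4->0,2->1,3->2] -> levels [5 5 4 5 8]
Step 3: flows [0=1,0->2,4->0,1->2,3->2] -> levels [5 4 7 4 7]
Step 4: flows [0->1,2->0,4->0,2->1,2->3] -> levels [6 6 4 5 6]
Step 5: flows [0=1,0->2,0=4,1->2,3->2] -> levels [5 5 7 4 6]
Step 6: flows [0=1,2->0,4->0,2->1,2->3] -> levels [7 6 4 5 5]

Answer: 7 6 4 5 5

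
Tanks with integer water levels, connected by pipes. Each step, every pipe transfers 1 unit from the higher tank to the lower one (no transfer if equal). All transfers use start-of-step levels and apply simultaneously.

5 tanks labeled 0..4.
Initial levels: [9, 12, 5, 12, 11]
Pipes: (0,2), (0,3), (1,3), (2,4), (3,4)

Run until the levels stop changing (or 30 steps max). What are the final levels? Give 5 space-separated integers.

Answer: 8 10 11 12 8

Derivation:
Step 1: flows [0->2,3->0,1=3,4->2,3->4] -> levels [9 12 7 10 11]
Step 2: flows [0->2,3->0,1->3,4->2,4->3] -> levels [9 11 9 11 9]
Step 3: flows [0=2,3->0,1=3,2=4,3->4] -> levels [10 11 9 9 10]
Step 4: flows [0->2,0->3,1->3,4->2,4->3] -> levels [8 10 11 12 8]
Step 5: flows [2->0,3->0,3->1,2->4,3->4] -> levels [10 11 9 9 10]
  -> period-2 cycle: step 5 state = step 3 state; never stabilizes
  -> state at step 30: (30-3) mod 2 = 1, same as step 4 -> [8 10 11 12 8]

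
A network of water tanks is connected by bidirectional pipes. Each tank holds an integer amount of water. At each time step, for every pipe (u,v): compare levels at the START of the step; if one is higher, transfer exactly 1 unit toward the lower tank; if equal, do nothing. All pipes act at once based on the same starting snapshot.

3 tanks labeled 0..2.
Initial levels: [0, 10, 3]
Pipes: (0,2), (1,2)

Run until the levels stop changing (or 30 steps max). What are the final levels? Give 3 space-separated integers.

Answer: 4 4 5

Derivation:
Step 1: flows [2->0,1->2] -> levels [1 9 3]
Step 2: flows [2->0,1->2] -> levels [2 8 3]
Step 3: flows [2->0,1->2] -> levels [3 7 3]
Step 4: flows [0=2,1->2] -> levels [3 6 4]
Step 5: flows [2->0,1->2] -> levels [4 5 4]
Step 6: flows [0=2,1->2] -> levels [4 4 5]
Step 7: flows [2->0,2->1] -> levels [5 5 3]
Step 8: flows [0->2,1->2] -> levels [4 4 5]
  -> period-2 cycle: step 8 state = step 6 state; never stabilizes
  -> state at step 30: (30-6) mod 2 = 0, same as step 6 -> [4 4 5]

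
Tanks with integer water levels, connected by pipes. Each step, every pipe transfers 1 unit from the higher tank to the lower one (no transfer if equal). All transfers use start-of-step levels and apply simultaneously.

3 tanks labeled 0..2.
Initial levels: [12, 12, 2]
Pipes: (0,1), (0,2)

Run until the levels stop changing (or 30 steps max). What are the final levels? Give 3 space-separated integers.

Answer: 10 8 8

Derivation:
Step 1: flows [0=1,0->2] -> levels [11 12 3]
Step 2: flows [1->0,0->2] -> levels [11 11 4]
Step 3: flows [0=1,0->2] -> levels [10 11 5]
Step 4: flows [1->0,0->2] -> levels [10 10 6]
Step 5: flows [0=1,0->2] -> levels [9 10 7]
Step 6: flows [1->0,0->2] -> levels [9 9 8]
Step 7: flows [0=1,0->2] -> levels [8 9 9]
Step 8: flows [1->0,2->0] -> levels [10 8 8]
Step 9: flows [0->1,0->2] -> levels [8 9 9]
  -> period-2 cycle: step 9 state = step 7 state; never stabilizes
  -> state at step 30: (30-7) mod 2 = 1, same as step 8 -> [10 8 8]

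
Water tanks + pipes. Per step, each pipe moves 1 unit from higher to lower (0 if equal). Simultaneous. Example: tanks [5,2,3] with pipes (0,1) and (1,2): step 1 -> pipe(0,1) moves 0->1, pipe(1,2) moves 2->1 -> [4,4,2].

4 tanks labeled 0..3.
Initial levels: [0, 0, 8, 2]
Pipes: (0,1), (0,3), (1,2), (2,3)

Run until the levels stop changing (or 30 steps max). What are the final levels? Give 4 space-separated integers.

Step 1: flows [0=1,3->0,2->1,2->3] -> levels [1 1 6 2]
Step 2: flows [0=1,3->0,2->1,2->3] -> levels [2 2 4 2]
Step 3: flows [0=1,0=3,2->1,2->3] -> levels [2 3 2 3]
Step 4: flows [1->0,3->0,1->2,3->2] -> levels [4 1 4 1]
Step 5: flows [0->1,0->3,2->1,2->3] -> levels [2 3 2 3]
  -> period-2 cycle: step 5 state = step 3 state; never stabilizes
  -> state at step 30: (30-3) mod 2 = 1, same as step 4 -> [4 1 4 1]

Answer: 4 1 4 1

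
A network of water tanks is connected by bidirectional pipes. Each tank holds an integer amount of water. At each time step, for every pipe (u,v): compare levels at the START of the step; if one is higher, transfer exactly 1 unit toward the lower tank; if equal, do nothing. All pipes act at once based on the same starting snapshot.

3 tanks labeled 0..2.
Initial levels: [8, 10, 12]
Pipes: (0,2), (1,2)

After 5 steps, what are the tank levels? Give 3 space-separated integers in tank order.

Step 1: flows [2->0,2->1] -> levels [9 11 10]
Step 2: flows [2->0,1->2] -> levels [10 10 10]
Step 3: flows [0=2,1=2] -> levels [10 10 10]
  -> stable; steps 4..5 unchanged -> [10 10 10]

Answer: 10 10 10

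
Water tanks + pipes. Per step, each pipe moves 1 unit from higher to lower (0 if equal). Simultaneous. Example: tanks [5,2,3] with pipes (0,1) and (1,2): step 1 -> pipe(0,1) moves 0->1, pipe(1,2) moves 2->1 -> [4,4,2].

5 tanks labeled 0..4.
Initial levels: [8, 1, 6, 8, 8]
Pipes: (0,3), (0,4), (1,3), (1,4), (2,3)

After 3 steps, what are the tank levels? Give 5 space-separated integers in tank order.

Step 1: flows [0=3,0=4,3->1,4->1,3->2] -> levels [8 3 7 6 7]
Step 2: flows [0->3,0->4,3->1,4->1,2->3] -> levels [6 5 6 7 7]
Step 3: flows [3->0,4->0,3->1,4->1,3->2] -> levels [8 7 7 4 5]

Answer: 8 7 7 4 5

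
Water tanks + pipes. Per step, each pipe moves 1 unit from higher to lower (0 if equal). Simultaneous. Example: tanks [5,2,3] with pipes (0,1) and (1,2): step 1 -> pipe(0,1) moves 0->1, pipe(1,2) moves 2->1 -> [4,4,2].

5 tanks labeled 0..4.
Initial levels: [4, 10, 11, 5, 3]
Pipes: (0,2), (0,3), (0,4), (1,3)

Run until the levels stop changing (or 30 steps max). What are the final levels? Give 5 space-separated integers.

Step 1: flows [2->0,3->0,0->4,1->3] -> levels [5 9 10 5 4]
Step 2: flows [2->0,0=3,0->4,1->3] -> levels [5 8 9 6 5]
Step 3: flows [2->0,3->0,0=4,1->3] -> levels [7 7 8 6 5]
Step 4: flows [2->0,0->3,0->4,1->3] -> levels [6 6 7 8 6]
Step 5: flows [2->0,3->0,0=4,3->1] -> levels [8 7 6 6 6]
Step 6: flows [0->2,0->3,0->4,1->3] -> levels [5 6 7 8 7]
Step 7: flows [2->0,3->0,4->0,3->1] -> levels [8 7 6 6 6]
  -> period-2 cycle: step 7 state = step 5 state; never stabilizes
  -> state at step 30: (30-5) mod 2 = 1, same as step 6 -> [5 6 7 8 7]

Answer: 5 6 7 8 7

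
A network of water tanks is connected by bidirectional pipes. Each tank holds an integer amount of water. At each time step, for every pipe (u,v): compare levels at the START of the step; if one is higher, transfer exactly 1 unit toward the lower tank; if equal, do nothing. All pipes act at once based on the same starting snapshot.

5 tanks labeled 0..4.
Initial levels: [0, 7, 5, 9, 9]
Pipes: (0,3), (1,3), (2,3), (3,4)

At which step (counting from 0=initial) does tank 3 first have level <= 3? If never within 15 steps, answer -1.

Step 1: flows [3->0,3->1,3->2,3=4] -> levels [1 8 6 6 9]
Step 2: flows [3->0,1->3,2=3,4->3] -> levels [2 7 6 7 8]
Step 3: flows [3->0,1=3,3->2,4->3] -> levels [3 7 7 6 7]
Step 4: flows [3->0,1->3,2->3,4->3] -> levels [4 6 6 8 6]
Step 5: flows [3->0,3->1,3->2,3->4] -> levels [5 7 7 4 7]
Step 6: flows [0->3,1->3,2->3,4->3] -> levels [4 6 6 8 6]
  -> period-2 cycle (repeats step 4); tank 3 never drops to <=3
Tank 3 never reaches <=3 within 15 steps

Answer: -1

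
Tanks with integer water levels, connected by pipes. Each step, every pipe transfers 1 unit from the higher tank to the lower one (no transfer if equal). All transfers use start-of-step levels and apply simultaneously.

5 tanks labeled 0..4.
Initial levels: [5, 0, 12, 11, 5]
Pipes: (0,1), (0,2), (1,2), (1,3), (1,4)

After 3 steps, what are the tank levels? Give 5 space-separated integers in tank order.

Answer: 7 7 6 8 5

Derivation:
Step 1: flows [0->1,2->0,2->1,3->1,4->1] -> levels [5 4 10 10 4]
Step 2: flows [0->1,2->0,2->1,3->1,1=4] -> levels [5 7 8 9 4]
Step 3: flows [1->0,2->0,2->1,3->1,1->4] -> levels [7 7 6 8 5]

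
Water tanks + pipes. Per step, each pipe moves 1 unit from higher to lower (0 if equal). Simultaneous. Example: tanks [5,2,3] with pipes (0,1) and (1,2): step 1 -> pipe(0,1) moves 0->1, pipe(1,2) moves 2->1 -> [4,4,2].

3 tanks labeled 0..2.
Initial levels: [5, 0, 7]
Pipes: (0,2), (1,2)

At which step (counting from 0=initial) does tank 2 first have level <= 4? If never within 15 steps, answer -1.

Step 1: flows [2->0,2->1] -> levels [6 1 5]
Step 2: flows [0->2,2->1] -> levels [5 2 5]
Step 3: flows [0=2,2->1] -> levels [5 3 4]
Tank 2 first reaches <=4 at step 3

Answer: 3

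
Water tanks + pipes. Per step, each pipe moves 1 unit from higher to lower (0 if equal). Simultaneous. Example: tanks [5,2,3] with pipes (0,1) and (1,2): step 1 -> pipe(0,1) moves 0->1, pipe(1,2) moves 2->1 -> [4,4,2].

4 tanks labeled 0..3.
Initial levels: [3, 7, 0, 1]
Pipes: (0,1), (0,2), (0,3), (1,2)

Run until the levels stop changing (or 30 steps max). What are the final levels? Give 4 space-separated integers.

Step 1: flows [1->0,0->2,0->3,1->2] -> levels [2 5 2 2]
Step 2: flows [1->0,0=2,0=3,1->2] -> levels [3 3 3 2]
Step 3: flows [0=1,0=2,0->3,1=2] -> levels [2 3 3 3]
Step 4: flows [1->0,2->0,3->0,1=2] -> levels [5 2 2 2]
Step 5: flows [0->1,0->2,0->3,1=2] -> levels [2 3 3 3]
  -> period-2 cycle: step 5 state = step 3 state; never stabilizes
  -> state at step 30: (30-3) mod 2 = 1, same as step 4 -> [5 2 2 2]

Answer: 5 2 2 2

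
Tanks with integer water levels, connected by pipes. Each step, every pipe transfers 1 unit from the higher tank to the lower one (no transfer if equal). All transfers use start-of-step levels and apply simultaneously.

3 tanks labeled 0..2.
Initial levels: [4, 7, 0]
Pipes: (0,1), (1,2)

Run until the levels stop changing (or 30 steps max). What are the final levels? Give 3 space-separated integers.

Answer: 4 3 4

Derivation:
Step 1: flows [1->0,1->2] -> levels [5 5 1]
Step 2: flows [0=1,1->2] -> levels [5 4 2]
Step 3: flows [0->1,1->2] -> levels [4 4 3]
Step 4: flows [0=1,1->2] -> levels [4 3 4]
Step 5: flows [0->1,2->1] -> levels [3 5 3]
Step 6: flows [1->0,1->2] -> levels [4 3 4]
  -> period-2 cycle: step 6 state = step 4 state; never stabilizes
  -> state at step 30: (30-4) mod 2 = 0, same as step 4 -> [4 3 4]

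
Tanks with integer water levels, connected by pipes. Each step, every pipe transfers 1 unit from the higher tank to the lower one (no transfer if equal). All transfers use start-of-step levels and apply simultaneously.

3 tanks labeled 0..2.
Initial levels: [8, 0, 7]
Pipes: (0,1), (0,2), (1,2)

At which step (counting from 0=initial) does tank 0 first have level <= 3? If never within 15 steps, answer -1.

Step 1: flows [0->1,0->2,2->1] -> levels [6 2 7]
Step 2: flows [0->1,2->0,2->1] -> levels [6 4 5]
Step 3: flows [0->1,0->2,2->1] -> levels [4 6 5]
Step 4: flows [1->0,2->0,1->2] -> levels [6 4 5]
  -> period-2 cycle (repeats step 2); tank 0 never drops to <=3
Tank 0 never reaches <=3 within 15 steps

Answer: -1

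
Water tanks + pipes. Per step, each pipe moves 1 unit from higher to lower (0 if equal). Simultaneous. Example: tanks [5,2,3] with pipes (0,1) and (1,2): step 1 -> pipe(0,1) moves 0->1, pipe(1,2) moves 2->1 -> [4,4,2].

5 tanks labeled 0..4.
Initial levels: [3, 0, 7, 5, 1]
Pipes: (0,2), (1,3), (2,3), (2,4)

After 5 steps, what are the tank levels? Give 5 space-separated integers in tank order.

Step 1: flows [2->0,3->1,2->3,2->4] -> levels [4 1 4 5 2]
Step 2: flows [0=2,3->1,3->2,2->4] -> levels [4 2 4 3 3]
Step 3: flows [0=2,3->1,2->3,2->4] -> levels [4 3 2 3 4]
Step 4: flows [0->2,1=3,3->2,4->2] -> levels [3 3 5 2 3]
Step 5: flows [2->0,1->3,2->3,2->4] -> levels [4 2 2 4 4]

Answer: 4 2 2 4 4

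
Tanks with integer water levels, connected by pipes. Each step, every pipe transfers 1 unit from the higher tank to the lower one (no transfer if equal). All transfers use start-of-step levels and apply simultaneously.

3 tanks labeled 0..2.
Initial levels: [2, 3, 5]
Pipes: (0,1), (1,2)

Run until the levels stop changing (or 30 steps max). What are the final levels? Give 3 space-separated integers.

Answer: 3 4 3

Derivation:
Step 1: flows [1->0,2->1] -> levels [3 3 4]
Step 2: flows [0=1,2->1] -> levels [3 4 3]
Step 3: flows [1->0,1->2] -> levels [4 2 4]
Step 4: flows [0->1,2->1] -> levels [3 4 3]
  -> period-2 cycle: step 4 state = step 2 state; never stabilizes
  -> state at step 30: (30-2) mod 2 = 0, same as step 2 -> [3 4 3]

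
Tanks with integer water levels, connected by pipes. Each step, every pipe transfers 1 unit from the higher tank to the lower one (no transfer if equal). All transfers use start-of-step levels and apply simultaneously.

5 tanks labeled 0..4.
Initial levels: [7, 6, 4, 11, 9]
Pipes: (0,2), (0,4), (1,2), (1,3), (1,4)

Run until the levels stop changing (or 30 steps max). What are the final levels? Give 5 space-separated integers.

Answer: 6 6 8 9 8

Derivation:
Step 1: flows [0->2,4->0,1->2,3->1,4->1] -> levels [7 7 6 10 7]
Step 2: flows [0->2,0=4,1->2,3->1,1=4] -> levels [6 7 8 9 7]
Step 3: flows [2->0,4->0,2->1,3->1,1=4] -> levels [8 9 6 8 6]
Step 4: flows [0->2,0->4,1->2,1->3,1->4] -> levels [6 6 8 9 8]
Step 5: flows [2->0,4->0,2->1,3->1,4->1] -> levels [8 9 6 8 6]
  -> period-2 cycle: step 5 state = step 3 state; never stabilizes
  -> state at step 30: (30-3) mod 2 = 1, same as step 4 -> [6 6 8 9 8]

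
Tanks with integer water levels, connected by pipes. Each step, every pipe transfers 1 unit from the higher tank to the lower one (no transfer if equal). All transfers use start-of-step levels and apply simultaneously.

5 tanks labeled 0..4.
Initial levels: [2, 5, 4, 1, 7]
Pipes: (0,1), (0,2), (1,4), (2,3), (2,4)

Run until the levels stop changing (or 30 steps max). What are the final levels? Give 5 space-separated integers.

Answer: 3 4 6 3 3

Derivation:
Step 1: flows [1->0,2->0,4->1,2->3,4->2] -> levels [4 5 3 2 5]
Step 2: flows [1->0,0->2,1=4,2->3,4->2] -> levels [4 4 4 3 4]
Step 3: flows [0=1,0=2,1=4,2->3,2=4] -> levels [4 4 3 4 4]
Step 4: flows [0=1,0->2,1=4,3->2,4->2] -> levels [3 4 6 3 3]
Step 5: flows [1->0,2->0,1->4,2->3,2->4] -> levels [5 2 3 4 5]
Step 6: flows [0->1,0->2,4->1,3->2,4->2] -> levels [3 4 6 3 3]
  -> period-2 cycle: step 6 state = step 4 state; never stabilizes
  -> state at step 30: (30-4) mod 2 = 0, same as step 4 -> [3 4 6 3 3]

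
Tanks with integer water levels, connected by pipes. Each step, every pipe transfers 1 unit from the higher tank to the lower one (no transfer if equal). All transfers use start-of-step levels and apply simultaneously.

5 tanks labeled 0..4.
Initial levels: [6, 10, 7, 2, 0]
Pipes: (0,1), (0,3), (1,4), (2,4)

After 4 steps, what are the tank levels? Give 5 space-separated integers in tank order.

Step 1: flows [1->0,0->3,1->4,2->4] -> levels [6 8 6 3 2]
Step 2: flows [1->0,0->3,1->4,2->4] -> levels [6 6 5 4 4]
Step 3: flows [0=1,0->3,1->4,2->4] -> levels [5 5 4 5 6]
Step 4: flows [0=1,0=3,4->1,4->2] -> levels [5 6 5 5 4]

Answer: 5 6 5 5 4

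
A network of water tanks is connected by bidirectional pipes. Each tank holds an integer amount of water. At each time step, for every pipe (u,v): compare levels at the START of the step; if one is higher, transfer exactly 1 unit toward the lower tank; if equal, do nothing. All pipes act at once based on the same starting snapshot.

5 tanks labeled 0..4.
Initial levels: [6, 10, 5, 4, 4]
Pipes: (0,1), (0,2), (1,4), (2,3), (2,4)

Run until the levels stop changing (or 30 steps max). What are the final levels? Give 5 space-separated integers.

Answer: 5 8 7 4 5

Derivation:
Step 1: flows [1->0,0->2,1->4,2->3,2->4] -> levels [6 8 4 5 6]
Step 2: flows [1->0,0->2,1->4,3->2,4->2] -> levels [6 6 7 4 6]
Step 3: flows [0=1,2->0,1=4,2->3,2->4] -> levels [7 6 4 5 7]
Step 4: flows [0->1,0->2,4->1,3->2,4->2] -> levels [5 8 7 4 5]
Step 5: flows [1->0,2->0,1->4,2->3,2->4] -> levels [7 6 4 5 7]
  -> period-2 cycle: step 5 state = step 3 state; never stabilizes
  -> state at step 30: (30-3) mod 2 = 1, same as step 4 -> [5 8 7 4 5]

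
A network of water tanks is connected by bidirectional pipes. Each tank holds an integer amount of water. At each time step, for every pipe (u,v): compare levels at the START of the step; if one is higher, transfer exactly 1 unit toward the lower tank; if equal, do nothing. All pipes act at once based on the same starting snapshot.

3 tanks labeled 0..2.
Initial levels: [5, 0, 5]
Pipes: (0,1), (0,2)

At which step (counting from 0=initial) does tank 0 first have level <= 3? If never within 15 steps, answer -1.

Answer: 3

Derivation:
Step 1: flows [0->1,0=2] -> levels [4 1 5]
Step 2: flows [0->1,2->0] -> levels [4 2 4]
Step 3: flows [0->1,0=2] -> levels [3 3 4]
Tank 0 first reaches <=3 at step 3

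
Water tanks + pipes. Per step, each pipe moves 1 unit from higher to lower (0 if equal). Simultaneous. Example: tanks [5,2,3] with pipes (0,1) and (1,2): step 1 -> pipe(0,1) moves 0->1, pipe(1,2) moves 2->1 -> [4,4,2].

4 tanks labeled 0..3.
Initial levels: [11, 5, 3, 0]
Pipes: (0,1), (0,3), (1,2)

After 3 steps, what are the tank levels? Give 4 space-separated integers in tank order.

Answer: 5 6 5 3

Derivation:
Step 1: flows [0->1,0->3,1->2] -> levels [9 5 4 1]
Step 2: flows [0->1,0->3,1->2] -> levels [7 5 5 2]
Step 3: flows [0->1,0->3,1=2] -> levels [5 6 5 3]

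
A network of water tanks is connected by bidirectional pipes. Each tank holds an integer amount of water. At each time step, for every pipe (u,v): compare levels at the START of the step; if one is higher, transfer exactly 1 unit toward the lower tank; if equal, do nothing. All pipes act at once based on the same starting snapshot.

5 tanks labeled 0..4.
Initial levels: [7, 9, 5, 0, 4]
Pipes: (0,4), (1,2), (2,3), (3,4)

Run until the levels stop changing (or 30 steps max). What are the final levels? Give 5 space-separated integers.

Answer: 5 5 6 5 4

Derivation:
Step 1: flows [0->4,1->2,2->3,4->3] -> levels [6 8 5 2 4]
Step 2: flows [0->4,1->2,2->3,4->3] -> levels [5 7 5 4 4]
Step 3: flows [0->4,1->2,2->3,3=4] -> levels [4 6 5 5 5]
Step 4: flows [4->0,1->2,2=3,3=4] -> levels [5 5 6 5 4]
Step 5: flows [0->4,2->1,2->3,3->4] -> levels [4 6 4 5 6]
Step 6: flows [4->0,1->2,3->2,4->3] -> levels [5 5 6 5 4]
  -> period-2 cycle: step 6 state = step 4 state; never stabilizes
  -> state at step 30: (30-4) mod 2 = 0, same as step 4 -> [5 5 6 5 4]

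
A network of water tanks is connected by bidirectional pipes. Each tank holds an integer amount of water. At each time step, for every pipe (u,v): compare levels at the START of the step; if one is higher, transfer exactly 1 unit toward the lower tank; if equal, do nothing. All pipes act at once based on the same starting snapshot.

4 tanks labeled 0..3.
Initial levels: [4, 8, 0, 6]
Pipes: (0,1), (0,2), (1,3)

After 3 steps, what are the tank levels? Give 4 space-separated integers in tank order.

Step 1: flows [1->0,0->2,1->3] -> levels [4 6 1 7]
Step 2: flows [1->0,0->2,3->1] -> levels [4 6 2 6]
Step 3: flows [1->0,0->2,1=3] -> levels [4 5 3 6]

Answer: 4 5 3 6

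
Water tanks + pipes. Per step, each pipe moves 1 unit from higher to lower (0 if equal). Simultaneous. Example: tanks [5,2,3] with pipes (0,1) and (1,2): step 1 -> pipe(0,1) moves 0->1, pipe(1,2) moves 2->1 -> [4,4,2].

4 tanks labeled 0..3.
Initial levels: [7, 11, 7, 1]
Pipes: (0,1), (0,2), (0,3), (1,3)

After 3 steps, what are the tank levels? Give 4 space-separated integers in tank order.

Answer: 6 6 7 7

Derivation:
Step 1: flows [1->0,0=2,0->3,1->3] -> levels [7 9 7 3]
Step 2: flows [1->0,0=2,0->3,1->3] -> levels [7 7 7 5]
Step 3: flows [0=1,0=2,0->3,1->3] -> levels [6 6 7 7]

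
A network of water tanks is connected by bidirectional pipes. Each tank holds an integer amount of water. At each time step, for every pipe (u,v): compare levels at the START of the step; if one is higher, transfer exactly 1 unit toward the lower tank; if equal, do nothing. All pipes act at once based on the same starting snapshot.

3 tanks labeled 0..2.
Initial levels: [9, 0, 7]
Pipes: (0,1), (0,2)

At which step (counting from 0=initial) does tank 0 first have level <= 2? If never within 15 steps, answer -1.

Answer: -1

Derivation:
Step 1: flows [0->1,0->2] -> levels [7 1 8]
Step 2: flows [0->1,2->0] -> levels [7 2 7]
Step 3: flows [0->1,0=2] -> levels [6 3 7]
Step 4: flows [0->1,2->0] -> levels [6 4 6]
Step 5: flows [0->1,0=2] -> levels [5 5 6]
Step 6: flows [0=1,2->0] -> levels [6 5 5]
Step 7: flows [0->1,0->2] -> levels [4 6 6]
Step 8: flows [1->0,2->0] -> levels [6 5 5]
  -> period-2 cycle (repeats step 6); tank 0 never drops to <=2
Tank 0 never reaches <=2 within 15 steps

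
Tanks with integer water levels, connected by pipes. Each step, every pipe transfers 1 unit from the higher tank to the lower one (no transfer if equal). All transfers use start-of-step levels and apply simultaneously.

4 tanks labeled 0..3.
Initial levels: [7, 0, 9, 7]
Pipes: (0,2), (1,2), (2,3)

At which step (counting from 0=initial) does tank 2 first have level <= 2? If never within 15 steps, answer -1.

Step 1: flows [2->0,2->1,2->3] -> levels [8 1 6 8]
Step 2: flows [0->2,2->1,3->2] -> levels [7 2 7 7]
Step 3: flows [0=2,2->1,2=3] -> levels [7 3 6 7]
Step 4: flows [0->2,2->1,3->2] -> levels [6 4 7 6]
Step 5: flows [2->0,2->1,2->3] -> levels [7 5 4 7]
Step 6: flows [0->2,1->2,3->2] -> levels [6 4 7 6]
  -> period-2 cycle (repeats step 4); tank 2 never drops to <=2
Tank 2 never reaches <=2 within 15 steps

Answer: -1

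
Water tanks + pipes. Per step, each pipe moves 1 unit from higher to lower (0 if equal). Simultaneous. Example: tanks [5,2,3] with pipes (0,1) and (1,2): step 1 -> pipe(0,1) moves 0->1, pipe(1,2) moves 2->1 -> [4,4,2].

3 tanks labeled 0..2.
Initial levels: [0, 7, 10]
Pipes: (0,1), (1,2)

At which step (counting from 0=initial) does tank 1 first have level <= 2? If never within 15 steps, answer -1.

Answer: -1

Derivation:
Step 1: flows [1->0,2->1] -> levels [1 7 9]
Step 2: flows [1->0,2->1] -> levels [2 7 8]
Step 3: flows [1->0,2->1] -> levels [3 7 7]
Step 4: flows [1->0,1=2] -> levels [4 6 7]
Step 5: flows [1->0,2->1] -> levels [5 6 6]
Step 6: flows [1->0,1=2] -> levels [6 5 6]
Step 7: flows [0->1,2->1] -> levels [5 7 5]
Step 8: flows [1->0,1->2] -> levels [6 5 6]
  -> period-2 cycle (repeats step 6); tank 1 never drops to <=2
Tank 1 never reaches <=2 within 15 steps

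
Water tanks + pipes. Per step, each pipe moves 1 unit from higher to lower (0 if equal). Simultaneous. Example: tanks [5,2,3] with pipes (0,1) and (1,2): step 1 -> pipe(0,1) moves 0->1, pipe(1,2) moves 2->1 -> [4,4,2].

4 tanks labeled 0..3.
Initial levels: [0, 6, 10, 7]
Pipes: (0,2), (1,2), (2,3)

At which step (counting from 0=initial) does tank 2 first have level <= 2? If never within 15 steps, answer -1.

Answer: -1

Derivation:
Step 1: flows [2->0,2->1,2->3] -> levels [1 7 7 8]
Step 2: flows [2->0,1=2,3->2] -> levels [2 7 7 7]
Step 3: flows [2->0,1=2,2=3] -> levels [3 7 6 7]
Step 4: flows [2->0,1->2,3->2] -> levels [4 6 7 6]
Step 5: flows [2->0,2->1,2->3] -> levels [5 7 4 7]
Step 6: flows [0->2,1->2,3->2] -> levels [4 6 7 6]
  -> period-2 cycle (repeats step 4); tank 2 never drops to <=2
Tank 2 never reaches <=2 within 15 steps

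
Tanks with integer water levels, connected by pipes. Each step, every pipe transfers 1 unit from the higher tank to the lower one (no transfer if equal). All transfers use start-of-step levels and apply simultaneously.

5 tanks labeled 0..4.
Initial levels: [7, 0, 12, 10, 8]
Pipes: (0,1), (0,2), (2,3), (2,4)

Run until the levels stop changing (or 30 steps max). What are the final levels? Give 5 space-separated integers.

Answer: 7 6 6 9 9

Derivation:
Step 1: flows [0->1,2->0,2->3,2->4] -> levels [7 1 9 11 9]
Step 2: flows [0->1,2->0,3->2,2=4] -> levels [7 2 9 10 9]
Step 3: flows [0->1,2->0,3->2,2=4] -> levels [7 3 9 9 9]
Step 4: flows [0->1,2->0,2=3,2=4] -> levels [7 4 8 9 9]
Step 5: flows [0->1,2->0,3->2,4->2] -> levels [7 5 9 8 8]
Step 6: flows [0->1,2->0,2->3,2->4] -> levels [7 6 6 9 9]
Step 7: flows [0->1,0->2,3->2,4->2] -> levels [5 7 9 8 8]
Step 8: flows [1->0,2->0,2->3,2->4] -> levels [7 6 6 9 9]
  -> period-2 cycle: step 8 state = step 6 state; never stabilizes
  -> state at step 30: (30-6) mod 2 = 0, same as step 6 -> [7 6 6 9 9]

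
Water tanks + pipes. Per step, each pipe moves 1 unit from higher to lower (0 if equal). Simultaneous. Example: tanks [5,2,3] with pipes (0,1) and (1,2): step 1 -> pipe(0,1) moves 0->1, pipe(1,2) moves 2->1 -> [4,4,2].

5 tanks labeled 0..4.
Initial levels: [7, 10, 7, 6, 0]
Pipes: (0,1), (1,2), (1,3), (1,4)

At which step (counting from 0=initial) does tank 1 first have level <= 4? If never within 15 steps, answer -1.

Step 1: flows [1->0,1->2,1->3,1->4] -> levels [8 6 8 7 1]
Step 2: flows [0->1,2->1,3->1,1->4] -> levels [7 8 7 6 2]
Step 3: flows [1->0,1->2,1->3,1->4] -> levels [8 4 8 7 3]
Tank 1 first reaches <=4 at step 3

Answer: 3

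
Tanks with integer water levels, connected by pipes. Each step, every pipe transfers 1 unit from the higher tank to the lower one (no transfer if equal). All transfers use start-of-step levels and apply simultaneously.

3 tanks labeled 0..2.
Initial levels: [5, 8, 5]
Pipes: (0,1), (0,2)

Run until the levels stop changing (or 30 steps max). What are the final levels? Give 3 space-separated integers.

Step 1: flows [1->0,0=2] -> levels [6 7 5]
Step 2: flows [1->0,0->2] -> levels [6 6 6]
Step 3: flows [0=1,0=2] -> levels [6 6 6]
  -> stable (no change)

Answer: 6 6 6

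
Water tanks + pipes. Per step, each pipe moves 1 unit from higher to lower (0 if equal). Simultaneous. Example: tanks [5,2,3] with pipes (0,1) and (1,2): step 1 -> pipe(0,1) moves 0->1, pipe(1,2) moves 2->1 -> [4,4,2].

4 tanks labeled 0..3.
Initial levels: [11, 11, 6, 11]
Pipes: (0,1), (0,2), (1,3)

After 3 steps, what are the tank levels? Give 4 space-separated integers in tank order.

Answer: 9 11 9 10

Derivation:
Step 1: flows [0=1,0->2,1=3] -> levels [10 11 7 11]
Step 2: flows [1->0,0->2,1=3] -> levels [10 10 8 11]
Step 3: flows [0=1,0->2,3->1] -> levels [9 11 9 10]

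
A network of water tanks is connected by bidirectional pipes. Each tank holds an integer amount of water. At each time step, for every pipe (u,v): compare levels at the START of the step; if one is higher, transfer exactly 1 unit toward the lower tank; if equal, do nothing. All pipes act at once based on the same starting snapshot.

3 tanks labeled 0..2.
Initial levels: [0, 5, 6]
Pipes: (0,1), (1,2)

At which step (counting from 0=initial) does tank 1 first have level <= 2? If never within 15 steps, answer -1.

Step 1: flows [1->0,2->1] -> levels [1 5 5]
Step 2: flows [1->0,1=2] -> levels [2 4 5]
Step 3: flows [1->0,2->1] -> levels [3 4 4]
Step 4: flows [1->0,1=2] -> levels [4 3 4]
Step 5: flows [0->1,2->1] -> levels [3 5 3]
Step 6: flows [1->0,1->2] -> levels [4 3 4]
  -> period-2 cycle (repeats step 4); tank 1 never drops to <=2
Tank 1 never reaches <=2 within 15 steps

Answer: -1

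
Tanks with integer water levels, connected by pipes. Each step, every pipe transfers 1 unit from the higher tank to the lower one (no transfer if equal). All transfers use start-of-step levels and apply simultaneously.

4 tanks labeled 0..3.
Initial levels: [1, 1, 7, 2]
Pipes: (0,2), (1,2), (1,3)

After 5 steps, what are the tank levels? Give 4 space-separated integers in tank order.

Step 1: flows [2->0,2->1,3->1] -> levels [2 3 5 1]
Step 2: flows [2->0,2->1,1->3] -> levels [3 3 3 2]
Step 3: flows [0=2,1=2,1->3] -> levels [3 2 3 3]
Step 4: flows [0=2,2->1,3->1] -> levels [3 4 2 2]
Step 5: flows [0->2,1->2,1->3] -> levels [2 2 4 3]

Answer: 2 2 4 3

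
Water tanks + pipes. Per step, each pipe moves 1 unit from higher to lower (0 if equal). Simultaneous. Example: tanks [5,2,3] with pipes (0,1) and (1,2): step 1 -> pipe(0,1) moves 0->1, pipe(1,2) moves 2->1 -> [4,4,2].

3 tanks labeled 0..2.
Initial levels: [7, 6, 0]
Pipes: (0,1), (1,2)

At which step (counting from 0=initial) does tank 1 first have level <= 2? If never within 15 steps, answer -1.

Step 1: flows [0->1,1->2] -> levels [6 6 1]
Step 2: flows [0=1,1->2] -> levels [6 5 2]
Step 3: flows [0->1,1->2] -> levels [5 5 3]
Step 4: flows [0=1,1->2] -> levels [5 4 4]
Step 5: flows [0->1,1=2] -> levels [4 5 4]
Step 6: flows [1->0,1->2] -> levels [5 3 5]
Step 7: flows [0->1,2->1] -> levels [4 5 4]
  -> period-2 cycle (repeats step 5); tank 1 never drops to <=2
Tank 1 never reaches <=2 within 15 steps

Answer: -1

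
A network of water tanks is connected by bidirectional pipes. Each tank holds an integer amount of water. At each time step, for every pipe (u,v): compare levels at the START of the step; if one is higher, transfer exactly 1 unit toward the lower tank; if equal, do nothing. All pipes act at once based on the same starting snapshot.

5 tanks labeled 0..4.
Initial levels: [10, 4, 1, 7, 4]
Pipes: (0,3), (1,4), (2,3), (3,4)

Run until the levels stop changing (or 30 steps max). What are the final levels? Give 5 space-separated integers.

Step 1: flows [0->3,1=4,3->2,3->4] -> levels [9 4 2 6 5]
Step 2: flows [0->3,4->1,3->2,3->4] -> levels [8 5 3 5 5]
Step 3: flows [0->3,1=4,3->2,3=4] -> levels [7 5 4 5 5]
Step 4: flows [0->3,1=4,3->2,3=4] -> levels [6 5 5 5 5]
Step 5: flows [0->3,1=4,2=3,3=4] -> levels [5 5 5 6 5]
Step 6: flows [3->0,1=4,3->2,3->4] -> levels [6 5 6 3 6]
Step 7: flows [0->3,4->1,2->3,4->3] -> levels [5 6 5 6 4]
Step 8: flows [3->0,1->4,3->2,3->4] -> levels [6 5 6 3 6]
  -> period-2 cycle: step 8 state = step 6 state; never stabilizes
  -> state at step 30: (30-6) mod 2 = 0, same as step 6 -> [6 5 6 3 6]

Answer: 6 5 6 3 6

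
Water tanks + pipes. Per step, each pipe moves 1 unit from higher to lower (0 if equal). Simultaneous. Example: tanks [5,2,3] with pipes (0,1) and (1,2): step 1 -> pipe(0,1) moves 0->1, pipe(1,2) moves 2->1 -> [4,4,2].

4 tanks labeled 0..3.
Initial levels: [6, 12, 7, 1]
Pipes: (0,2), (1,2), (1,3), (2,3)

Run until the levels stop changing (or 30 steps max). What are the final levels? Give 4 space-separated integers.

Step 1: flows [2->0,1->2,1->3,2->3] -> levels [7 10 6 3]
Step 2: flows [0->2,1->2,1->3,2->3] -> levels [6 8 7 5]
Step 3: flows [2->0,1->2,1->3,2->3] -> levels [7 6 6 7]
Step 4: flows [0->2,1=2,3->1,3->2] -> levels [6 7 8 5]
Step 5: flows [2->0,2->1,1->3,2->3] -> levels [7 7 5 7]
Step 6: flows [0->2,1->2,1=3,3->2] -> levels [6 6 8 6]
Step 7: flows [2->0,2->1,1=3,2->3] -> levels [7 7 5 7]
  -> period-2 cycle: step 7 state = step 5 state; never stabilizes
  -> state at step 30: (30-5) mod 2 = 1, same as step 6 -> [6 6 8 6]

Answer: 6 6 8 6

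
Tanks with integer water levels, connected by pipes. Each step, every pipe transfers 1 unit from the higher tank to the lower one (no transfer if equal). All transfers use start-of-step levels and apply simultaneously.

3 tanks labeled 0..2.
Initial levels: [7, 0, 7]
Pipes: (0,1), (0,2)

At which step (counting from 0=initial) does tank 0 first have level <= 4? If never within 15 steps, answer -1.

Step 1: flows [0->1,0=2] -> levels [6 1 7]
Step 2: flows [0->1,2->0] -> levels [6 2 6]
Step 3: flows [0->1,0=2] -> levels [5 3 6]
Step 4: flows [0->1,2->0] -> levels [5 4 5]
Step 5: flows [0->1,0=2] -> levels [4 5 5]
Tank 0 first reaches <=4 at step 5

Answer: 5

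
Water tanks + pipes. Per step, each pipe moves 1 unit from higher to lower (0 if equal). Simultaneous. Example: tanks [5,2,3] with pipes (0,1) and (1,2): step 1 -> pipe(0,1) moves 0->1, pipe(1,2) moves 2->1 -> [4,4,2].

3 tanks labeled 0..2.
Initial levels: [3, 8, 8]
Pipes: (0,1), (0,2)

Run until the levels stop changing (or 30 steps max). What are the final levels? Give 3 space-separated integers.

Step 1: flows [1->0,2->0] -> levels [5 7 7]
Step 2: flows [1->0,2->0] -> levels [7 6 6]
Step 3: flows [0->1,0->2] -> levels [5 7 7]
  -> period-2 cycle: step 3 state = step 1 state; never stabilizes
  -> state at step 30: (30-1) mod 2 = 1, same as step 2 -> [7 6 6]

Answer: 7 6 6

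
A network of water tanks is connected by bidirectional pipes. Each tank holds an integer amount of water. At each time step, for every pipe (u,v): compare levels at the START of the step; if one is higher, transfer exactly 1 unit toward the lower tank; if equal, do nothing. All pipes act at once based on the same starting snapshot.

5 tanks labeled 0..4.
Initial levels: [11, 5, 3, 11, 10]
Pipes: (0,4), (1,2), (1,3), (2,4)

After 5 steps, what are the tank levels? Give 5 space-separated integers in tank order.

Answer: 8 7 8 8 9

Derivation:
Step 1: flows [0->4,1->2,3->1,4->2] -> levels [10 5 5 10 10]
Step 2: flows [0=4,1=2,3->1,4->2] -> levels [10 6 6 9 9]
Step 3: flows [0->4,1=2,3->1,4->2] -> levels [9 7 7 8 9]
Step 4: flows [0=4,1=2,3->1,4->2] -> levels [9 8 8 7 8]
Step 5: flows [0->4,1=2,1->3,2=4] -> levels [8 7 8 8 9]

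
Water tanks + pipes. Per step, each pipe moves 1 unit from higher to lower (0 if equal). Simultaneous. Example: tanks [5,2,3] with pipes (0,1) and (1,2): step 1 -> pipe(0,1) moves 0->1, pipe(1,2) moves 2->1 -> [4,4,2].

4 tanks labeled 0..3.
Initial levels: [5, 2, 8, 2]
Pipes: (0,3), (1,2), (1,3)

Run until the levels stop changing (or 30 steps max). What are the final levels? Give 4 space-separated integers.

Step 1: flows [0->3,2->1,1=3] -> levels [4 3 7 3]
Step 2: flows [0->3,2->1,1=3] -> levels [3 4 6 4]
Step 3: flows [3->0,2->1,1=3] -> levels [4 5 5 3]
Step 4: flows [0->3,1=2,1->3] -> levels [3 4 5 5]
Step 5: flows [3->0,2->1,3->1] -> levels [4 6 4 3]
Step 6: flows [0->3,1->2,1->3] -> levels [3 4 5 5]
  -> period-2 cycle: step 6 state = step 4 state; never stabilizes
  -> state at step 30: (30-4) mod 2 = 0, same as step 4 -> [3 4 5 5]

Answer: 3 4 5 5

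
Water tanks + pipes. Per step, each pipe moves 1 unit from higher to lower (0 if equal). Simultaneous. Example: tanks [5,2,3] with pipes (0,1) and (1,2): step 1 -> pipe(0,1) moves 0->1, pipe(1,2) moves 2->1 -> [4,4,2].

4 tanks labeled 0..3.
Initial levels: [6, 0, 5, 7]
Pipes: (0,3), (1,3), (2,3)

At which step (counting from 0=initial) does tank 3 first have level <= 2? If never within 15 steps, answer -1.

Answer: -1

Derivation:
Step 1: flows [3->0,3->1,3->2] -> levels [7 1 6 4]
Step 2: flows [0->3,3->1,2->3] -> levels [6 2 5 5]
Step 3: flows [0->3,3->1,2=3] -> levels [5 3 5 5]
Step 4: flows [0=3,3->1,2=3] -> levels [5 4 5 4]
Step 5: flows [0->3,1=3,2->3] -> levels [4 4 4 6]
Step 6: flows [3->0,3->1,3->2] -> levels [5 5 5 3]
Step 7: flows [0->3,1->3,2->3] -> levels [4 4 4 6]
  -> period-2 cycle (repeats step 5); tank 3 never drops to <=2
Tank 3 never reaches <=2 within 15 steps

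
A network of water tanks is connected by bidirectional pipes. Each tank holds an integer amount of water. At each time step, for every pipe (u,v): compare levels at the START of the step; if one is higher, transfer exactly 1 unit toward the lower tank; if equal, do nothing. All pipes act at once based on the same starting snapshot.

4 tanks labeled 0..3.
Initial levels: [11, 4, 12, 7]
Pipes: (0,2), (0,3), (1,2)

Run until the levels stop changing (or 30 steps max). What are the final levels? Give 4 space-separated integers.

Answer: 8 8 9 9

Derivation:
Step 1: flows [2->0,0->3,2->1] -> levels [11 5 10 8]
Step 2: flows [0->2,0->3,2->1] -> levels [9 6 10 9]
Step 3: flows [2->0,0=3,2->1] -> levels [10 7 8 9]
Step 4: flows [0->2,0->3,2->1] -> levels [8 8 8 10]
Step 5: flows [0=2,3->0,1=2] -> levels [9 8 8 9]
Step 6: flows [0->2,0=3,1=2] -> levels [8 8 9 9]
Step 7: flows [2->0,3->0,2->1] -> levels [10 9 7 8]
Step 8: flows [0->2,0->3,1->2] -> levels [8 8 9 9]
  -> period-2 cycle: step 8 state = step 6 state; never stabilizes
  -> state at step 30: (30-6) mod 2 = 0, same as step 6 -> [8 8 9 9]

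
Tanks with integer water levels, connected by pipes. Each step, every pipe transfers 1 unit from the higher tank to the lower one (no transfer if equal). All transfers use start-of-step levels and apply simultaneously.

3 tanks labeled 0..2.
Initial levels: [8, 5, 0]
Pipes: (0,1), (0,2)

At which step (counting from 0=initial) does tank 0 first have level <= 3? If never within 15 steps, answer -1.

Answer: 6

Derivation:
Step 1: flows [0->1,0->2] -> levels [6 6 1]
Step 2: flows [0=1,0->2] -> levels [5 6 2]
Step 3: flows [1->0,0->2] -> levels [5 5 3]
Step 4: flows [0=1,0->2] -> levels [4 5 4]
Step 5: flows [1->0,0=2] -> levels [5 4 4]
Step 6: flows [0->1,0->2] -> levels [3 5 5]
Tank 0 first reaches <=3 at step 6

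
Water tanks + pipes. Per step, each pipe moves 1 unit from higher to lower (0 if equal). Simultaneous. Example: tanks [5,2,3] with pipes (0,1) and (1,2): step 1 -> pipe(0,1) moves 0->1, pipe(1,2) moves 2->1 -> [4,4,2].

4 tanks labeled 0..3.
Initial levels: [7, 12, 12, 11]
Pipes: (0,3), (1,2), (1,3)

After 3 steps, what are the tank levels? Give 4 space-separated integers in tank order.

Step 1: flows [3->0,1=2,1->3] -> levels [8 11 12 11]
Step 2: flows [3->0,2->1,1=3] -> levels [9 12 11 10]
Step 3: flows [3->0,1->2,1->3] -> levels [10 10 12 10]

Answer: 10 10 12 10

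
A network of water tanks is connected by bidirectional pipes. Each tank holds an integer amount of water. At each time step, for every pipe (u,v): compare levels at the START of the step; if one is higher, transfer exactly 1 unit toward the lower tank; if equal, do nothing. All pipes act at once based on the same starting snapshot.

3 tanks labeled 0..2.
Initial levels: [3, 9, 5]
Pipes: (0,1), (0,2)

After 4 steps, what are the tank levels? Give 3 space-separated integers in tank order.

Answer: 5 6 6

Derivation:
Step 1: flows [1->0,2->0] -> levels [5 8 4]
Step 2: flows [1->0,0->2] -> levels [5 7 5]
Step 3: flows [1->0,0=2] -> levels [6 6 5]
Step 4: flows [0=1,0->2] -> levels [5 6 6]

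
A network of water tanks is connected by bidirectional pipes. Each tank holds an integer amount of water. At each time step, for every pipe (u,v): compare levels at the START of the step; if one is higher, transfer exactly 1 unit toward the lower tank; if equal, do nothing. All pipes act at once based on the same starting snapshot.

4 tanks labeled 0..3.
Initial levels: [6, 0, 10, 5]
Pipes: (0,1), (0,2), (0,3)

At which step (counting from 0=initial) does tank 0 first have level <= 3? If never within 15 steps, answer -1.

Answer: -1

Derivation:
Step 1: flows [0->1,2->0,0->3] -> levels [5 1 9 6]
Step 2: flows [0->1,2->0,3->0] -> levels [6 2 8 5]
Step 3: flows [0->1,2->0,0->3] -> levels [5 3 7 6]
Step 4: flows [0->1,2->0,3->0] -> levels [6 4 6 5]
Step 5: flows [0->1,0=2,0->3] -> levels [4 5 6 6]
Step 6: flows [1->0,2->0,3->0] -> levels [7 4 5 5]
Step 7: flows [0->1,0->2,0->3] -> levels [4 5 6 6]
  -> period-2 cycle (repeats step 5); tank 0 never drops to <=3
Tank 0 never reaches <=3 within 15 steps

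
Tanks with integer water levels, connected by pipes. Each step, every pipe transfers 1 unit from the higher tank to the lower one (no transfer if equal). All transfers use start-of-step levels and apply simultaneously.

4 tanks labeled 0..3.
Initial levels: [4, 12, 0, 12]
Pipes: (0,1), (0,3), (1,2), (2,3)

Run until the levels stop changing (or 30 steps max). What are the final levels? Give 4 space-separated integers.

Answer: 6 7 8 7

Derivation:
Step 1: flows [1->0,3->0,1->2,3->2] -> levels [6 10 2 10]
Step 2: flows [1->0,3->0,1->2,3->2] -> levels [8 8 4 8]
Step 3: flows [0=1,0=3,1->2,3->2] -> levels [8 7 6 7]
Step 4: flows [0->1,0->3,1->2,3->2] -> levels [6 7 8 7]
Step 5: flows [1->0,3->0,2->1,2->3] -> levels [8 7 6 7]
  -> period-2 cycle: step 5 state = step 3 state; never stabilizes
  -> state at step 30: (30-3) mod 2 = 1, same as step 4 -> [6 7 8 7]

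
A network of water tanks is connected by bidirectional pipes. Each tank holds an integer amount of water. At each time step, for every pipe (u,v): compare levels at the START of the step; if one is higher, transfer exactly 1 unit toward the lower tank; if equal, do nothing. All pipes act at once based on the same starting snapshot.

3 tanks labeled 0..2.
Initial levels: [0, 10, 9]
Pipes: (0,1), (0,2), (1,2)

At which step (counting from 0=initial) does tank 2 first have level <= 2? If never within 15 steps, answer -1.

Answer: -1

Derivation:
Step 1: flows [1->0,2->0,1->2] -> levels [2 8 9]
Step 2: flows [1->0,2->0,2->1] -> levels [4 8 7]
Step 3: flows [1->0,2->0,1->2] -> levels [6 6 7]
Step 4: flows [0=1,2->0,2->1] -> levels [7 7 5]
Step 5: flows [0=1,0->2,1->2] -> levels [6 6 7]
  -> period-2 cycle (repeats step 3); tank 2 never drops to <=2
Tank 2 never reaches <=2 within 15 steps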